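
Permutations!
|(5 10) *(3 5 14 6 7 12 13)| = 8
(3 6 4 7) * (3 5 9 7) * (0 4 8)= (0 4 3 6 8)(5 9 7)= [4, 1, 2, 6, 3, 9, 8, 5, 0, 7]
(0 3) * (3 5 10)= (0 5 10 3)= [5, 1, 2, 0, 4, 10, 6, 7, 8, 9, 3]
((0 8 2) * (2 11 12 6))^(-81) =((0 8 11 12 6 2))^(-81) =(0 12)(2 11)(6 8)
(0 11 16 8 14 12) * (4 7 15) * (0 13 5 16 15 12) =(0 11 15 4 7 12 13 5 16 8 14) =[11, 1, 2, 3, 7, 16, 6, 12, 14, 9, 10, 15, 13, 5, 0, 4, 8]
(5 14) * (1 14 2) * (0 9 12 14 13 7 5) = [9, 13, 1, 3, 4, 2, 6, 5, 8, 12, 10, 11, 14, 7, 0] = (0 9 12 14)(1 13 7 5 2)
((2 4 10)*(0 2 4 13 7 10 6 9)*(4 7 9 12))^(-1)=(0 9 13 2)(4 12 6)(7 10)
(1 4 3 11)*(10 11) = (1 4 3 10 11) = [0, 4, 2, 10, 3, 5, 6, 7, 8, 9, 11, 1]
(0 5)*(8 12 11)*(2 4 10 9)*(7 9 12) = [5, 1, 4, 3, 10, 0, 6, 9, 7, 2, 12, 8, 11] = (0 5)(2 4 10 12 11 8 7 9)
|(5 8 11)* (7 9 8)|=5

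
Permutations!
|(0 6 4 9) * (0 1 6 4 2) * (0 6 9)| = 2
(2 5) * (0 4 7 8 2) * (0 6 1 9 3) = (0 4 7 8 2 5 6 1 9 3) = [4, 9, 5, 0, 7, 6, 1, 8, 2, 3]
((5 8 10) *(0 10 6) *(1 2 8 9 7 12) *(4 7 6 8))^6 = ((0 10 5 9 6)(1 2 4 7 12))^6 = (0 10 5 9 6)(1 2 4 7 12)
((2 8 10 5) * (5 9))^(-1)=(2 5 9 10 8)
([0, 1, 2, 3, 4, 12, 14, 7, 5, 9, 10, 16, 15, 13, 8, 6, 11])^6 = (16)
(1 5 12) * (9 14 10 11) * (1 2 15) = (1 5 12 2 15)(9 14 10 11) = [0, 5, 15, 3, 4, 12, 6, 7, 8, 14, 11, 9, 2, 13, 10, 1]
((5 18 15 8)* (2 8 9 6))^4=((2 8 5 18 15 9 6))^4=(2 15 8 9 5 6 18)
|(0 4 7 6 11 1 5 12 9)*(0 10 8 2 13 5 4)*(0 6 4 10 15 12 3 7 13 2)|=|(0 6 11 1 10 8)(3 7 4 13 5)(9 15 12)|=30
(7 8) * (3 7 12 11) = (3 7 8 12 11) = [0, 1, 2, 7, 4, 5, 6, 8, 12, 9, 10, 3, 11]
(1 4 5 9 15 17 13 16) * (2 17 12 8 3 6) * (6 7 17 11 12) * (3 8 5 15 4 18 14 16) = [0, 18, 11, 7, 15, 9, 2, 17, 8, 4, 10, 12, 5, 3, 16, 6, 1, 13, 14] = (1 18 14 16)(2 11 12 5 9 4 15 6)(3 7 17 13)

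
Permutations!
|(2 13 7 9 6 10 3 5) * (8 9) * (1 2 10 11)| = 24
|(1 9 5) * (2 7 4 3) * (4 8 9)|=|(1 4 3 2 7 8 9 5)|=8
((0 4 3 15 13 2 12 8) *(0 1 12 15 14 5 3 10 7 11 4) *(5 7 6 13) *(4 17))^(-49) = ((1 12 8)(2 15 5 3 14 7 11 17 4 10 6 13))^(-49) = (1 8 12)(2 13 6 10 4 17 11 7 14 3 5 15)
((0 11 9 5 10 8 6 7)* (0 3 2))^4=(0 10 3 9 6)(2 5 7 11 8)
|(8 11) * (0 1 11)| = |(0 1 11 8)| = 4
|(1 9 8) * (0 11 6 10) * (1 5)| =4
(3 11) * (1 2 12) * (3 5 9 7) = (1 2 12)(3 11 5 9 7) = [0, 2, 12, 11, 4, 9, 6, 3, 8, 7, 10, 5, 1]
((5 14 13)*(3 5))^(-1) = (3 13 14 5)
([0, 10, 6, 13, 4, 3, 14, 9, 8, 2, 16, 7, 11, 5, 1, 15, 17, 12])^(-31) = [0, 16, 14, 5, 4, 13, 1, 2, 8, 6, 17, 9, 7, 3, 10, 15, 12, 11]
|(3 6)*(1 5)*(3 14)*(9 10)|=|(1 5)(3 6 14)(9 10)|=6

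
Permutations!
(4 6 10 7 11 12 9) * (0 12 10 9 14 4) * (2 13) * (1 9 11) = (0 12 14 4 6 11 10 7 1 9)(2 13) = [12, 9, 13, 3, 6, 5, 11, 1, 8, 0, 7, 10, 14, 2, 4]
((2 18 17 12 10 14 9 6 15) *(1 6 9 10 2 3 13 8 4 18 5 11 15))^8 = (2 18 13 11 12 4 3 5 17 8 15)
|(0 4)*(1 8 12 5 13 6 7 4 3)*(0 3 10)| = 18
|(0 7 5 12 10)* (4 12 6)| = 7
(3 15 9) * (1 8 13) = (1 8 13)(3 15 9) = [0, 8, 2, 15, 4, 5, 6, 7, 13, 3, 10, 11, 12, 1, 14, 9]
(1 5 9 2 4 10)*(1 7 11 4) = (1 5 9 2)(4 10 7 11) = [0, 5, 1, 3, 10, 9, 6, 11, 8, 2, 7, 4]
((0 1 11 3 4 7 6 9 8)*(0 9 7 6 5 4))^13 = ((0 1 11 3)(4 6 7 5)(8 9))^13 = (0 1 11 3)(4 6 7 5)(8 9)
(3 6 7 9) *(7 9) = [0, 1, 2, 6, 4, 5, 9, 7, 8, 3] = (3 6 9)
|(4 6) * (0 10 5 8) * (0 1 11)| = |(0 10 5 8 1 11)(4 6)| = 6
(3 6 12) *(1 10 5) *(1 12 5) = [0, 10, 2, 6, 4, 12, 5, 7, 8, 9, 1, 11, 3] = (1 10)(3 6 5 12)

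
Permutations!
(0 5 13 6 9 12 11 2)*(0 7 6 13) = [5, 1, 7, 3, 4, 0, 9, 6, 8, 12, 10, 2, 11, 13] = (13)(0 5)(2 7 6 9 12 11)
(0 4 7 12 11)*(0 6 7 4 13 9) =(0 13 9)(6 7 12 11) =[13, 1, 2, 3, 4, 5, 7, 12, 8, 0, 10, 6, 11, 9]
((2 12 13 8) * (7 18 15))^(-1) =((2 12 13 8)(7 18 15))^(-1) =(2 8 13 12)(7 15 18)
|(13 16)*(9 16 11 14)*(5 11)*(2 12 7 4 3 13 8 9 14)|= |(2 12 7 4 3 13 5 11)(8 9 16)|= 24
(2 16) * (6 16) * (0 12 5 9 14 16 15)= [12, 1, 6, 3, 4, 9, 15, 7, 8, 14, 10, 11, 5, 13, 16, 0, 2]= (0 12 5 9 14 16 2 6 15)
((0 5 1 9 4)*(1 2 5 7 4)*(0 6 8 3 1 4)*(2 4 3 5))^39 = ((0 7)(1 9 3)(4 6 8 5))^39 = (9)(0 7)(4 5 8 6)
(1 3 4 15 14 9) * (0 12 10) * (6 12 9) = (0 9 1 3 4 15 14 6 12 10) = [9, 3, 2, 4, 15, 5, 12, 7, 8, 1, 0, 11, 10, 13, 6, 14]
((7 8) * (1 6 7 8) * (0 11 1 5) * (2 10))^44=((0 11 1 6 7 5)(2 10))^44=(0 1 7)(5 11 6)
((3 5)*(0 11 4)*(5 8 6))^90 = ((0 11 4)(3 8 6 5))^90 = (11)(3 6)(5 8)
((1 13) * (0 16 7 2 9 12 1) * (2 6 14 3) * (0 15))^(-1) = ((0 16 7 6 14 3 2 9 12 1 13 15))^(-1) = (0 15 13 1 12 9 2 3 14 6 7 16)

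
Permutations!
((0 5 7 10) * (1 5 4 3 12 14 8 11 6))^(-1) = (0 10 7 5 1 6 11 8 14 12 3 4)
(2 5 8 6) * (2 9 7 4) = (2 5 8 6 9 7 4) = [0, 1, 5, 3, 2, 8, 9, 4, 6, 7]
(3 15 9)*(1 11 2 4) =(1 11 2 4)(3 15 9) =[0, 11, 4, 15, 1, 5, 6, 7, 8, 3, 10, 2, 12, 13, 14, 9]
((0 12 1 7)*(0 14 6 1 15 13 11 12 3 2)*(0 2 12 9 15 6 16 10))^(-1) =(0 10 16 14 7 1 6 12 3)(9 11 13 15)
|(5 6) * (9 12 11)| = |(5 6)(9 12 11)| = 6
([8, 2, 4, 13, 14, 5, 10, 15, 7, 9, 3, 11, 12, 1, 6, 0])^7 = (0 15 7 8)(1 13 3 10 6 14 4 2)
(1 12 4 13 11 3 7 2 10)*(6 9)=[0, 12, 10, 7, 13, 5, 9, 2, 8, 6, 1, 3, 4, 11]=(1 12 4 13 11 3 7 2 10)(6 9)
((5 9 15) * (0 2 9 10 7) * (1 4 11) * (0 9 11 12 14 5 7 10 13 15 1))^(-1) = (0 11 2)(1 9 7 15 13 5 14 12 4)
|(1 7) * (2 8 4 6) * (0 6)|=|(0 6 2 8 4)(1 7)|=10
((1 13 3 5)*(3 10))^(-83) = (1 10 5 13 3)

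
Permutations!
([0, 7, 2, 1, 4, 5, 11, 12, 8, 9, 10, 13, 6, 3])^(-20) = [0, 7, 2, 1, 4, 5, 11, 12, 8, 9, 10, 13, 6, 3]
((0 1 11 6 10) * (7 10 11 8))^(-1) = ((0 1 8 7 10)(6 11))^(-1) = (0 10 7 8 1)(6 11)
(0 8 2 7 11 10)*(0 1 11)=[8, 11, 7, 3, 4, 5, 6, 0, 2, 9, 1, 10]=(0 8 2 7)(1 11 10)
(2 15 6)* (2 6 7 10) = (2 15 7 10) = [0, 1, 15, 3, 4, 5, 6, 10, 8, 9, 2, 11, 12, 13, 14, 7]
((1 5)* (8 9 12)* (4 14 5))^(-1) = ((1 4 14 5)(8 9 12))^(-1) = (1 5 14 4)(8 12 9)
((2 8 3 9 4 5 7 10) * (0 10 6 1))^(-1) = (0 1 6 7 5 4 9 3 8 2 10)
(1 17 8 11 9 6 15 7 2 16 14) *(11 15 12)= (1 17 8 15 7 2 16 14)(6 12 11 9)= [0, 17, 16, 3, 4, 5, 12, 2, 15, 6, 10, 9, 11, 13, 1, 7, 14, 8]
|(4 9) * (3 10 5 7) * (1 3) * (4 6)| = |(1 3 10 5 7)(4 9 6)| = 15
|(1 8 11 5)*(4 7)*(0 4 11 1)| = 10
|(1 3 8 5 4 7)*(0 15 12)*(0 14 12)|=|(0 15)(1 3 8 5 4 7)(12 14)|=6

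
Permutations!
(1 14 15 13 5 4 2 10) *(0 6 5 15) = (0 6 5 4 2 10 1 14)(13 15) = [6, 14, 10, 3, 2, 4, 5, 7, 8, 9, 1, 11, 12, 15, 0, 13]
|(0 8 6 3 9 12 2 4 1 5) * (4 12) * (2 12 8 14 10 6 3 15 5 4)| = |(0 14 10 6 15 5)(1 4)(2 8 3 9)| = 12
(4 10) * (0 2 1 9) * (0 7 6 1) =(0 2)(1 9 7 6)(4 10) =[2, 9, 0, 3, 10, 5, 1, 6, 8, 7, 4]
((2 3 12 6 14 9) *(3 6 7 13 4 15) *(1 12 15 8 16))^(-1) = ((1 12 7 13 4 8 16)(2 6 14 9)(3 15))^(-1) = (1 16 8 4 13 7 12)(2 9 14 6)(3 15)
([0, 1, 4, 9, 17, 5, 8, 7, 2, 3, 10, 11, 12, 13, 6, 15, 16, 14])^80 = (2 17 6)(4 14 8)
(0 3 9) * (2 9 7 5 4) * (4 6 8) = (0 3 7 5 6 8 4 2 9) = [3, 1, 9, 7, 2, 6, 8, 5, 4, 0]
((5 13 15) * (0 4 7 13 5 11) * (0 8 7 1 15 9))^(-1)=(0 9 13 7 8 11 15 1 4)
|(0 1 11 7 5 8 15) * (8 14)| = |(0 1 11 7 5 14 8 15)| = 8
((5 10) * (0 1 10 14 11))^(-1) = ((0 1 10 5 14 11))^(-1) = (0 11 14 5 10 1)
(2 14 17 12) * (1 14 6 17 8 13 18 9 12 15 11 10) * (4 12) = (1 14 8 13 18 9 4 12 2 6 17 15 11 10) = [0, 14, 6, 3, 12, 5, 17, 7, 13, 4, 1, 10, 2, 18, 8, 11, 16, 15, 9]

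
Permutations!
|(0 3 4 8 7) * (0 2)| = 6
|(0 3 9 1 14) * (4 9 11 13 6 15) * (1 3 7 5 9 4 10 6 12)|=|(0 7 5 9 3 11 13 12 1 14)(6 15 10)|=30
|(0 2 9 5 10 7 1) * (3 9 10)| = |(0 2 10 7 1)(3 9 5)| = 15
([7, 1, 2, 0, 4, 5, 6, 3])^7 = [7, 1, 2, 0, 4, 5, 6, 3]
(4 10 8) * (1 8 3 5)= (1 8 4 10 3 5)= [0, 8, 2, 5, 10, 1, 6, 7, 4, 9, 3]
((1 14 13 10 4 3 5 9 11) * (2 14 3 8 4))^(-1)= (1 11 9 5 3)(2 10 13 14)(4 8)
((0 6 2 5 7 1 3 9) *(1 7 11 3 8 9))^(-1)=(0 9 8 1 3 11 5 2 6)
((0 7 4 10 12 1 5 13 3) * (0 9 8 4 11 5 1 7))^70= (13)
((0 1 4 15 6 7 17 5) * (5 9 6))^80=(17)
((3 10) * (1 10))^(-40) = (1 3 10)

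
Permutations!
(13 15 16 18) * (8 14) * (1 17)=(1 17)(8 14)(13 15 16 18)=[0, 17, 2, 3, 4, 5, 6, 7, 14, 9, 10, 11, 12, 15, 8, 16, 18, 1, 13]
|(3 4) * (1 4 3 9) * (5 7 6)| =3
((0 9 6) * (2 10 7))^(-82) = (0 6 9)(2 7 10)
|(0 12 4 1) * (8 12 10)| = 6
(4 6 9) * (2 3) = (2 3)(4 6 9) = [0, 1, 3, 2, 6, 5, 9, 7, 8, 4]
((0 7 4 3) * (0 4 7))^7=((7)(3 4))^7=(7)(3 4)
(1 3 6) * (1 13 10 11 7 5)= (1 3 6 13 10 11 7 5)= [0, 3, 2, 6, 4, 1, 13, 5, 8, 9, 11, 7, 12, 10]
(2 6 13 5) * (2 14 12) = (2 6 13 5 14 12) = [0, 1, 6, 3, 4, 14, 13, 7, 8, 9, 10, 11, 2, 5, 12]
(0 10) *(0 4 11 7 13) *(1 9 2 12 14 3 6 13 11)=[10, 9, 12, 6, 1, 5, 13, 11, 8, 2, 4, 7, 14, 0, 3]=(0 10 4 1 9 2 12 14 3 6 13)(7 11)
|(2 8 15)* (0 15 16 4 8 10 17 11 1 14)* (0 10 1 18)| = 9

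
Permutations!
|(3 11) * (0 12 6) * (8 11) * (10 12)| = 12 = |(0 10 12 6)(3 8 11)|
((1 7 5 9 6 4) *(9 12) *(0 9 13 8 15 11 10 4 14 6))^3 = (0 9)(1 12 15 4 5 8 10 7 13 11)(6 14)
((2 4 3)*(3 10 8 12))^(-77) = ((2 4 10 8 12 3))^(-77) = (2 4 10 8 12 3)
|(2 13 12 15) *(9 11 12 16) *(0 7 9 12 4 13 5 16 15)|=|(0 7 9 11 4 13 15 2 5 16 12)|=11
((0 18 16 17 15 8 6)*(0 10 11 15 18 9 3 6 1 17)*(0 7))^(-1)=((0 9 3 6 10 11 15 8 1 17 18 16 7))^(-1)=(0 7 16 18 17 1 8 15 11 10 6 3 9)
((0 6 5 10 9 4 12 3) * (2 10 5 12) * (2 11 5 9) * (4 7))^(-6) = (0 12)(3 6)(4 7 9 5 11)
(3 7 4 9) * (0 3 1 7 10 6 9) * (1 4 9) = [3, 7, 2, 10, 0, 5, 1, 9, 8, 4, 6] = (0 3 10 6 1 7 9 4)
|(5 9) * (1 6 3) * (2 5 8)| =|(1 6 3)(2 5 9 8)| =12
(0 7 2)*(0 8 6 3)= (0 7 2 8 6 3)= [7, 1, 8, 0, 4, 5, 3, 2, 6]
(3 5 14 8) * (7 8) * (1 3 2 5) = (1 3)(2 5 14 7 8) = [0, 3, 5, 1, 4, 14, 6, 8, 2, 9, 10, 11, 12, 13, 7]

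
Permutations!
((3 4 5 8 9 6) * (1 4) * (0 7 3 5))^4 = ((0 7 3 1 4)(5 8 9 6))^4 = (9)(0 4 1 3 7)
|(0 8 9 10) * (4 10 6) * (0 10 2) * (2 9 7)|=|(10)(0 8 7 2)(4 9 6)|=12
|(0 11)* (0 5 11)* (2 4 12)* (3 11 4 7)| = 7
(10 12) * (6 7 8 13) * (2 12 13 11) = (2 12 10 13 6 7 8 11) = [0, 1, 12, 3, 4, 5, 7, 8, 11, 9, 13, 2, 10, 6]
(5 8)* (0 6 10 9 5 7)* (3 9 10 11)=(0 6 11 3 9 5 8 7)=[6, 1, 2, 9, 4, 8, 11, 0, 7, 5, 10, 3]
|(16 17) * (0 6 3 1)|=4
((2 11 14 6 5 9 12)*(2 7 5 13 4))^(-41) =((2 11 14 6 13 4)(5 9 12 7))^(-41) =(2 11 14 6 13 4)(5 7 12 9)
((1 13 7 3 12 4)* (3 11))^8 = ((1 13 7 11 3 12 4))^8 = (1 13 7 11 3 12 4)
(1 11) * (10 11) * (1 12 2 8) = [0, 10, 8, 3, 4, 5, 6, 7, 1, 9, 11, 12, 2] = (1 10 11 12 2 8)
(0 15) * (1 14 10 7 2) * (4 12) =[15, 14, 1, 3, 12, 5, 6, 2, 8, 9, 7, 11, 4, 13, 10, 0] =(0 15)(1 14 10 7 2)(4 12)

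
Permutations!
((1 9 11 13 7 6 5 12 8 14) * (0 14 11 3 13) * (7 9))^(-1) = ((0 14 1 7 6 5 12 8 11)(3 13 9))^(-1) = (0 11 8 12 5 6 7 1 14)(3 9 13)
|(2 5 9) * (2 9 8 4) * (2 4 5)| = 2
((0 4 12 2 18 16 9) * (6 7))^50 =((0 4 12 2 18 16 9)(6 7))^50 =(0 4 12 2 18 16 9)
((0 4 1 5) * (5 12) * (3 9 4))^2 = (0 9 1 5 3 4 12)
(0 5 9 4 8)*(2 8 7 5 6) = [6, 1, 8, 3, 7, 9, 2, 5, 0, 4] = (0 6 2 8)(4 7 5 9)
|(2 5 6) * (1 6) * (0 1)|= |(0 1 6 2 5)|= 5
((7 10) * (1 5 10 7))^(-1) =(1 10 5)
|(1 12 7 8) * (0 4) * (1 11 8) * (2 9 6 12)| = 6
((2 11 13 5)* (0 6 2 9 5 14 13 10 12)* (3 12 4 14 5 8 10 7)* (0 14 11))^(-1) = ((0 6 2)(3 12 14 13 5 9 8 10 4 11 7))^(-1) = (0 2 6)(3 7 11 4 10 8 9 5 13 14 12)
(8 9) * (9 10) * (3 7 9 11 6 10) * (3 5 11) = (3 7 9 8 5 11 6 10) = [0, 1, 2, 7, 4, 11, 10, 9, 5, 8, 3, 6]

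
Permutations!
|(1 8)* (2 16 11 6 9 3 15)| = 14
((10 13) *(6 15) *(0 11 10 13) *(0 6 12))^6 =(15)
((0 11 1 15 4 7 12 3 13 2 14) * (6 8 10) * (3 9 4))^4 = ((0 11 1 15 3 13 2 14)(4 7 12 9)(6 8 10))^4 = (0 3)(1 2)(6 8 10)(11 13)(14 15)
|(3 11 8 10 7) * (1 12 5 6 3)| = |(1 12 5 6 3 11 8 10 7)| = 9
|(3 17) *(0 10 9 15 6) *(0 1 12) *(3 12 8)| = |(0 10 9 15 6 1 8 3 17 12)| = 10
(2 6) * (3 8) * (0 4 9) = (0 4 9)(2 6)(3 8) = [4, 1, 6, 8, 9, 5, 2, 7, 3, 0]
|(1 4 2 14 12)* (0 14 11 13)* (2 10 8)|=10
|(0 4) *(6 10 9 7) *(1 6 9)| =6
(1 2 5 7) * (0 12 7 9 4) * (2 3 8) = (0 12 7 1 3 8 2 5 9 4) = [12, 3, 5, 8, 0, 9, 6, 1, 2, 4, 10, 11, 7]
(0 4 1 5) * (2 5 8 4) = (0 2 5)(1 8 4) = [2, 8, 5, 3, 1, 0, 6, 7, 4]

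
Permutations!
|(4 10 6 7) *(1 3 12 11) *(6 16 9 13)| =28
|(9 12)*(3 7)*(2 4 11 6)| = 4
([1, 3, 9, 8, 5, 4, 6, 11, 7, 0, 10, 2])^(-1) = [9, 0, 11, 1, 5, 4, 6, 8, 3, 2, 10, 7]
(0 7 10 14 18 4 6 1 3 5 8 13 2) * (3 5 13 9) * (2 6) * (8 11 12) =(0 7 10 14 18 4 2)(1 5 11 12 8 9 3 13 6) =[7, 5, 0, 13, 2, 11, 1, 10, 9, 3, 14, 12, 8, 6, 18, 15, 16, 17, 4]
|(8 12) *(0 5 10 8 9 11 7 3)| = |(0 5 10 8 12 9 11 7 3)| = 9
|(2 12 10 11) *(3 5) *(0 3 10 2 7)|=|(0 3 5 10 11 7)(2 12)|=6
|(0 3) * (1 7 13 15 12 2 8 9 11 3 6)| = 12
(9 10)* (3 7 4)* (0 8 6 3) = [8, 1, 2, 7, 0, 5, 3, 4, 6, 10, 9] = (0 8 6 3 7 4)(9 10)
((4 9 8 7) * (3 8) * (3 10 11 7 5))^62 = (3 5 8)(4 10 7 9 11)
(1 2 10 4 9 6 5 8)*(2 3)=(1 3 2 10 4 9 6 5 8)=[0, 3, 10, 2, 9, 8, 5, 7, 1, 6, 4]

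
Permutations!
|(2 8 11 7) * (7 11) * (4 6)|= |(11)(2 8 7)(4 6)|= 6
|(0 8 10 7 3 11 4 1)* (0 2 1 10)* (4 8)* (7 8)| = |(0 4 10 8)(1 2)(3 11 7)| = 12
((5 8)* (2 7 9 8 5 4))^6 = (2 7 9 8 4)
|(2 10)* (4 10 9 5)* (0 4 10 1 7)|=4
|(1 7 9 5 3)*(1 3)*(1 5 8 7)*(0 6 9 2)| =6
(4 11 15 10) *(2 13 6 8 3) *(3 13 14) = (2 14 3)(4 11 15 10)(6 8 13) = [0, 1, 14, 2, 11, 5, 8, 7, 13, 9, 4, 15, 12, 6, 3, 10]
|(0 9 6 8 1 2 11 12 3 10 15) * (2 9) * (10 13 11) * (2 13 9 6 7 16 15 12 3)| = |(0 13 11 3 9 7 16 15)(1 6 8)(2 10 12)| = 24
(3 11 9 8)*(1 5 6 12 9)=(1 5 6 12 9 8 3 11)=[0, 5, 2, 11, 4, 6, 12, 7, 3, 8, 10, 1, 9]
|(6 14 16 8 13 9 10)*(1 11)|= 14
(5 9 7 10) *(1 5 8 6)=(1 5 9 7 10 8 6)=[0, 5, 2, 3, 4, 9, 1, 10, 6, 7, 8]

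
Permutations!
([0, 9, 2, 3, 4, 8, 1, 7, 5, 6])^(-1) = [0, 6, 2, 3, 4, 8, 9, 7, 5, 1]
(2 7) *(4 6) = (2 7)(4 6) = [0, 1, 7, 3, 6, 5, 4, 2]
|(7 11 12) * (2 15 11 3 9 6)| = 8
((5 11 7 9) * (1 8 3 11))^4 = ((1 8 3 11 7 9 5))^4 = (1 7 8 9 3 5 11)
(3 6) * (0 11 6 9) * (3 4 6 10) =(0 11 10 3 9)(4 6) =[11, 1, 2, 9, 6, 5, 4, 7, 8, 0, 3, 10]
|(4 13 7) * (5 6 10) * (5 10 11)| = |(4 13 7)(5 6 11)| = 3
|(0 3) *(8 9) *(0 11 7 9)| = |(0 3 11 7 9 8)| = 6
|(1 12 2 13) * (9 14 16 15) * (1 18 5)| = 12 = |(1 12 2 13 18 5)(9 14 16 15)|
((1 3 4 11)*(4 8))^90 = ((1 3 8 4 11))^90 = (11)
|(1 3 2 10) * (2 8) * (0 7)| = |(0 7)(1 3 8 2 10)| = 10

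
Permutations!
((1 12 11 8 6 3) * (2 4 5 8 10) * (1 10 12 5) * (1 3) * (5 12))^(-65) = (1 12 11 5 8 6)(2 10 3 4)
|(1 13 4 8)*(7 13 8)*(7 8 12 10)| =|(1 12 10 7 13 4 8)| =7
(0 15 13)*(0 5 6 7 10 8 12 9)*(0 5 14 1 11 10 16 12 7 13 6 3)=(0 15 6 13 14 1 11 10 8 7 16 12 9 5 3)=[15, 11, 2, 0, 4, 3, 13, 16, 7, 5, 8, 10, 9, 14, 1, 6, 12]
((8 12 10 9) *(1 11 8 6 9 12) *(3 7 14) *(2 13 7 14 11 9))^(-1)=(1 8 11 7 13 2 6 9)(3 14)(10 12)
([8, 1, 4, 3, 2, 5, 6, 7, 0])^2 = (8)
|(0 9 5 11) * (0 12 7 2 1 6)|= |(0 9 5 11 12 7 2 1 6)|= 9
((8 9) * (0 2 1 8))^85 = (9)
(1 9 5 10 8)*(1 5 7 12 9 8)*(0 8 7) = [8, 7, 2, 3, 4, 10, 6, 12, 5, 0, 1, 11, 9] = (0 8 5 10 1 7 12 9)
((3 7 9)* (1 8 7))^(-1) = ((1 8 7 9 3))^(-1) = (1 3 9 7 8)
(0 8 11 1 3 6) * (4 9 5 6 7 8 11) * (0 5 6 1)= (0 11)(1 3 7 8 4 9 6 5)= [11, 3, 2, 7, 9, 1, 5, 8, 4, 6, 10, 0]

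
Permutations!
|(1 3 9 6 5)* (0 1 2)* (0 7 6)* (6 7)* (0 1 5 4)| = 15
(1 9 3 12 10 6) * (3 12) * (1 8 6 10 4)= [0, 9, 2, 3, 1, 5, 8, 7, 6, 12, 10, 11, 4]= (1 9 12 4)(6 8)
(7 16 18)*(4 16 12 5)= (4 16 18 7 12 5)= [0, 1, 2, 3, 16, 4, 6, 12, 8, 9, 10, 11, 5, 13, 14, 15, 18, 17, 7]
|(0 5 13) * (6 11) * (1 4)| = 6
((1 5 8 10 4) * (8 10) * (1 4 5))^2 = (10)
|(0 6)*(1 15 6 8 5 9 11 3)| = 9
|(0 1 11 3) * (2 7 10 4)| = |(0 1 11 3)(2 7 10 4)| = 4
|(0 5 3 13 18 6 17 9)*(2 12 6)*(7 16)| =10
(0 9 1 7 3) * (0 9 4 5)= (0 4 5)(1 7 3 9)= [4, 7, 2, 9, 5, 0, 6, 3, 8, 1]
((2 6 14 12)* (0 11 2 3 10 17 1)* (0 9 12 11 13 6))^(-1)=((0 13 6 14 11 2)(1 9 12 3 10 17))^(-1)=(0 2 11 14 6 13)(1 17 10 3 12 9)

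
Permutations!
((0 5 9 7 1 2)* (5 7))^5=((0 7 1 2)(5 9))^5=(0 7 1 2)(5 9)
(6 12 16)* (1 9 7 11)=(1 9 7 11)(6 12 16)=[0, 9, 2, 3, 4, 5, 12, 11, 8, 7, 10, 1, 16, 13, 14, 15, 6]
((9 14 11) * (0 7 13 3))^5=((0 7 13 3)(9 14 11))^5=(0 7 13 3)(9 11 14)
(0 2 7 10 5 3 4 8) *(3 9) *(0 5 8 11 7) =[2, 1, 0, 4, 11, 9, 6, 10, 5, 3, 8, 7] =(0 2)(3 4 11 7 10 8 5 9)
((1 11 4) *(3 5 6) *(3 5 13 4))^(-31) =(1 4 13 3 11)(5 6)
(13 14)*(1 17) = (1 17)(13 14) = [0, 17, 2, 3, 4, 5, 6, 7, 8, 9, 10, 11, 12, 14, 13, 15, 16, 1]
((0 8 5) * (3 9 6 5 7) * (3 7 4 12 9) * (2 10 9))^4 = (0 2 5 12 6 4 9 8 10)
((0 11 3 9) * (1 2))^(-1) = (0 9 3 11)(1 2)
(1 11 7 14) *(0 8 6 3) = (0 8 6 3)(1 11 7 14) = [8, 11, 2, 0, 4, 5, 3, 14, 6, 9, 10, 7, 12, 13, 1]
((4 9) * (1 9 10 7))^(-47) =(1 10 9 7 4) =((1 9 4 10 7))^(-47)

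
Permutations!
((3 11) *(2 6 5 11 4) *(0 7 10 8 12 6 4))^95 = ((0 7 10 8 12 6 5 11 3)(2 4))^95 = (0 6 7 5 10 11 8 3 12)(2 4)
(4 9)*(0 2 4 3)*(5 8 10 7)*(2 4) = [4, 1, 2, 0, 9, 8, 6, 5, 10, 3, 7] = (0 4 9 3)(5 8 10 7)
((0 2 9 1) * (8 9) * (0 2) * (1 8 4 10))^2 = (1 4)(2 10)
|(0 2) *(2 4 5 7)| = |(0 4 5 7 2)| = 5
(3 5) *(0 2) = (0 2)(3 5) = [2, 1, 0, 5, 4, 3]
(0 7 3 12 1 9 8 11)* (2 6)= (0 7 3 12 1 9 8 11)(2 6)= [7, 9, 6, 12, 4, 5, 2, 3, 11, 8, 10, 0, 1]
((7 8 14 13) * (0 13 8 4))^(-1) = ((0 13 7 4)(8 14))^(-1) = (0 4 7 13)(8 14)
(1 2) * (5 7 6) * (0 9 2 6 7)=[9, 6, 1, 3, 4, 0, 5, 7, 8, 2]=(0 9 2 1 6 5)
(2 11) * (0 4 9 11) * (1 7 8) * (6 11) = (0 4 9 6 11 2)(1 7 8) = [4, 7, 0, 3, 9, 5, 11, 8, 1, 6, 10, 2]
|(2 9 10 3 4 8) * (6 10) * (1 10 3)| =|(1 10)(2 9 6 3 4 8)| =6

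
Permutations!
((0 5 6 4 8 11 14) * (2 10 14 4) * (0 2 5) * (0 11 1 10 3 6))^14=(0 8 14 6 11 1 2 5 4 10 3)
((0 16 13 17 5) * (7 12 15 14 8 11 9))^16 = ((0 16 13 17 5)(7 12 15 14 8 11 9))^16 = (0 16 13 17 5)(7 15 8 9 12 14 11)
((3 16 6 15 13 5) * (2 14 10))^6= (16)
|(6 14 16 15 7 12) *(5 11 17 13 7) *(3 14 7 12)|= 11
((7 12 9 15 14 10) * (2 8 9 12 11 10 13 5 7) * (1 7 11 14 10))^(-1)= (1 11 5 13 14 7)(2 10 15 9 8)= ((1 7 14 13 5 11)(2 8 9 15 10))^(-1)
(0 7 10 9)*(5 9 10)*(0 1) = (10)(0 7 5 9 1) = [7, 0, 2, 3, 4, 9, 6, 5, 8, 1, 10]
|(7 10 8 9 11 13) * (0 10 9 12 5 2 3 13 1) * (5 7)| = 8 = |(0 10 8 12 7 9 11 1)(2 3 13 5)|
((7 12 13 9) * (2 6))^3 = (2 6)(7 9 13 12)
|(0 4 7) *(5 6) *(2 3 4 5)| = 7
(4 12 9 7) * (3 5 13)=(3 5 13)(4 12 9 7)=[0, 1, 2, 5, 12, 13, 6, 4, 8, 7, 10, 11, 9, 3]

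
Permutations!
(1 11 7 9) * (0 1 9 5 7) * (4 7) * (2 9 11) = (0 1 2 9 11)(4 7 5) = [1, 2, 9, 3, 7, 4, 6, 5, 8, 11, 10, 0]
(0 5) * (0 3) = (0 5 3) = [5, 1, 2, 0, 4, 3]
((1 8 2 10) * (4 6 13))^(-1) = ((1 8 2 10)(4 6 13))^(-1) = (1 10 2 8)(4 13 6)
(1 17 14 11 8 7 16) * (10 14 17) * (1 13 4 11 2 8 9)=(17)(1 10 14 2 8 7 16 13 4 11 9)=[0, 10, 8, 3, 11, 5, 6, 16, 7, 1, 14, 9, 12, 4, 2, 15, 13, 17]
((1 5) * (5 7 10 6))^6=((1 7 10 6 5))^6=(1 7 10 6 5)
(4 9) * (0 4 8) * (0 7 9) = (0 4)(7 9 8) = [4, 1, 2, 3, 0, 5, 6, 9, 7, 8]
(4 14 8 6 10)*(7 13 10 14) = (4 7 13 10)(6 14 8) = [0, 1, 2, 3, 7, 5, 14, 13, 6, 9, 4, 11, 12, 10, 8]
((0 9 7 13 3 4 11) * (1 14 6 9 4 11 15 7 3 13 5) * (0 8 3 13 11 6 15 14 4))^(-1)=((1 4 14 15 7 5)(3 6 9 13 11 8))^(-1)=(1 5 7 15 14 4)(3 8 11 13 9 6)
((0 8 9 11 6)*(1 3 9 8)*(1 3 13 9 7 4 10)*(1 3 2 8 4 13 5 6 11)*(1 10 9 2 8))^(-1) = ((0 8 4 9 10 3 7 13 2 1 5 6))^(-1) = (0 6 5 1 2 13 7 3 10 9 4 8)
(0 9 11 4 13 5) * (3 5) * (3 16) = (0 9 11 4 13 16 3 5) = [9, 1, 2, 5, 13, 0, 6, 7, 8, 11, 10, 4, 12, 16, 14, 15, 3]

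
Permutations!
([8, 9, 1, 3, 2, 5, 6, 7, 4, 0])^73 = [8, 9, 1, 3, 2, 5, 6, 7, 4, 0]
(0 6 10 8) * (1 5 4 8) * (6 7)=(0 7 6 10 1 5 4 8)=[7, 5, 2, 3, 8, 4, 10, 6, 0, 9, 1]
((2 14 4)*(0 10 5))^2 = ((0 10 5)(2 14 4))^2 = (0 5 10)(2 4 14)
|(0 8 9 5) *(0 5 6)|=4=|(0 8 9 6)|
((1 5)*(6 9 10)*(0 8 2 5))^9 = ((0 8 2 5 1)(6 9 10))^9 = (10)(0 1 5 2 8)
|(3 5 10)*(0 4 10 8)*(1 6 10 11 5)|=|(0 4 11 5 8)(1 6 10 3)|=20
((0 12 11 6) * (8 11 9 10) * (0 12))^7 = ((6 12 9 10 8 11))^7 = (6 12 9 10 8 11)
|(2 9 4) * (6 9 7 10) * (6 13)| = |(2 7 10 13 6 9 4)| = 7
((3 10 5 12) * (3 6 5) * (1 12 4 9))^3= (1 5)(3 10)(4 12)(6 9)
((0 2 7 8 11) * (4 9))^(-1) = (0 11 8 7 2)(4 9)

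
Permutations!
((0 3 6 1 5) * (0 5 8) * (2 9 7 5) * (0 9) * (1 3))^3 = (0 9 2 8 5 1 7)(3 6)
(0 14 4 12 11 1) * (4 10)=(0 14 10 4 12 11 1)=[14, 0, 2, 3, 12, 5, 6, 7, 8, 9, 4, 1, 11, 13, 10]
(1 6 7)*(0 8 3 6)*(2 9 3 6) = [8, 0, 9, 2, 4, 5, 7, 1, 6, 3] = (0 8 6 7 1)(2 9 3)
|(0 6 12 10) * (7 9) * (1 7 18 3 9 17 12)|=21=|(0 6 1 7 17 12 10)(3 9 18)|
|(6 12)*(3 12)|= |(3 12 6)|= 3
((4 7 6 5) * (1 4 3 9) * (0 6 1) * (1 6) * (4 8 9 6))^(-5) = ((0 1 8 9)(3 6 5)(4 7))^(-5) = (0 9 8 1)(3 6 5)(4 7)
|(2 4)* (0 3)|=2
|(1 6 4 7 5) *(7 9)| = 6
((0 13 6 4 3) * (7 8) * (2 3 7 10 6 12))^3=((0 13 12 2 3)(4 7 8 10 6))^3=(0 2 13 3 12)(4 10 7 6 8)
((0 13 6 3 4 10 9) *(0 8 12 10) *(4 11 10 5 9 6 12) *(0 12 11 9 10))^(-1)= ((0 13 11)(3 9 8 4 12 5 10 6))^(-1)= (0 11 13)(3 6 10 5 12 4 8 9)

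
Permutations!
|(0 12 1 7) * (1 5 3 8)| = |(0 12 5 3 8 1 7)| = 7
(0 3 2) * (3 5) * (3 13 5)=(0 3 2)(5 13)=[3, 1, 0, 2, 4, 13, 6, 7, 8, 9, 10, 11, 12, 5]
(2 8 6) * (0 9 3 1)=(0 9 3 1)(2 8 6)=[9, 0, 8, 1, 4, 5, 2, 7, 6, 3]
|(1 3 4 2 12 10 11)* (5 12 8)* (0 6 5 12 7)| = 8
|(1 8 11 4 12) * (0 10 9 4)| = |(0 10 9 4 12 1 8 11)| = 8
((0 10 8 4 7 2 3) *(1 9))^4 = ((0 10 8 4 7 2 3)(1 9))^4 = (0 7 10 2 8 3 4)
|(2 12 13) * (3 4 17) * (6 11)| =6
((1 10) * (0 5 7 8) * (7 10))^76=(0 7 10)(1 5 8)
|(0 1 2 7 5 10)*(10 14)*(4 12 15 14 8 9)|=12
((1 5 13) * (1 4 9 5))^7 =((4 9 5 13))^7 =(4 13 5 9)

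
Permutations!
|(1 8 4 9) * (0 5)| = 4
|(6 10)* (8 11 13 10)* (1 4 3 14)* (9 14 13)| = |(1 4 3 13 10 6 8 11 9 14)| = 10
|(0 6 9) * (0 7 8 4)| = 6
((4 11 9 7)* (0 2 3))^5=(0 3 2)(4 11 9 7)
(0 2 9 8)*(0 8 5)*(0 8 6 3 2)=[0, 1, 9, 2, 4, 8, 3, 7, 6, 5]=(2 9 5 8 6 3)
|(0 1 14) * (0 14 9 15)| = 4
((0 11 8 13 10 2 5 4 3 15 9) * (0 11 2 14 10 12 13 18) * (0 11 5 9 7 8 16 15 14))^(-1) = ((0 2 9 5 4 3 14 10)(7 8 18 11 16 15)(12 13))^(-1) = (0 10 14 3 4 5 9 2)(7 15 16 11 18 8)(12 13)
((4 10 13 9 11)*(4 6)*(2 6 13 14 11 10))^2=(2 4 6)(9 14 13 10 11)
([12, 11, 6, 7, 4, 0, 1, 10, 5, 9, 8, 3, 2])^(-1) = [5, 6, 12, 11, 4, 8, 2, 3, 10, 9, 7, 1, 0]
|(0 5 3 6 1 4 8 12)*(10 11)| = 8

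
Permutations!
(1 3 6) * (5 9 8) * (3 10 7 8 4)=(1 10 7 8 5 9 4 3 6)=[0, 10, 2, 6, 3, 9, 1, 8, 5, 4, 7]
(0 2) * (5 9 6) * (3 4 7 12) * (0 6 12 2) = [0, 1, 6, 4, 7, 9, 5, 2, 8, 12, 10, 11, 3] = (2 6 5 9 12 3 4 7)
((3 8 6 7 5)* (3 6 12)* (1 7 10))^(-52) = ((1 7 5 6 10)(3 8 12))^(-52) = (1 6 7 10 5)(3 12 8)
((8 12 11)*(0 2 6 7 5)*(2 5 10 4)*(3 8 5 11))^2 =((0 11 5)(2 6 7 10 4)(3 8 12))^2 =(0 5 11)(2 7 4 6 10)(3 12 8)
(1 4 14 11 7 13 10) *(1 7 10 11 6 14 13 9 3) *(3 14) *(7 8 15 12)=(1 4 13 11 10 8 15 12 7 9 14 6 3)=[0, 4, 2, 1, 13, 5, 3, 9, 15, 14, 8, 10, 7, 11, 6, 12]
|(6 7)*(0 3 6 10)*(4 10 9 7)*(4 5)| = |(0 3 6 5 4 10)(7 9)| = 6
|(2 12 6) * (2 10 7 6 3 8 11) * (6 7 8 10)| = |(2 12 3 10 8 11)| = 6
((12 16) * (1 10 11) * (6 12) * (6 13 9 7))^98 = ((1 10 11)(6 12 16 13 9 7))^98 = (1 11 10)(6 16 9)(7 12 13)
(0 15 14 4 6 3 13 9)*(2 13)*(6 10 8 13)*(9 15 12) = (0 12 9)(2 6 3)(4 10 8 13 15 14) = [12, 1, 6, 2, 10, 5, 3, 7, 13, 0, 8, 11, 9, 15, 4, 14]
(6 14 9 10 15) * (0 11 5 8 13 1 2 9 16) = (0 11 5 8 13 1 2 9 10 15 6 14 16) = [11, 2, 9, 3, 4, 8, 14, 7, 13, 10, 15, 5, 12, 1, 16, 6, 0]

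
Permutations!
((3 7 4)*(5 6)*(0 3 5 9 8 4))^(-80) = (9)(0 3 7)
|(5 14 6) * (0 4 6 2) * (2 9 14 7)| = 6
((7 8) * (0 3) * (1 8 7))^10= (8)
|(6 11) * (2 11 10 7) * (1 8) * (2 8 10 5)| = |(1 10 7 8)(2 11 6 5)| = 4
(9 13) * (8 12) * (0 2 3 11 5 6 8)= (0 2 3 11 5 6 8 12)(9 13)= [2, 1, 3, 11, 4, 6, 8, 7, 12, 13, 10, 5, 0, 9]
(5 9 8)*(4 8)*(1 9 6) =(1 9 4 8 5 6) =[0, 9, 2, 3, 8, 6, 1, 7, 5, 4]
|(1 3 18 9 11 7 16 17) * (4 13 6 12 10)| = 40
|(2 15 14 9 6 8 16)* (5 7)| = 14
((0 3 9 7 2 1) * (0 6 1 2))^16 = (9)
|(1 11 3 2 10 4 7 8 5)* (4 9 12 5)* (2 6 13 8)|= 13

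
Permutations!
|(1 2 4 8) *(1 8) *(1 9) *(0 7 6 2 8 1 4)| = 4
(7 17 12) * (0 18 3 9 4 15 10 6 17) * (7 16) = [18, 1, 2, 9, 15, 5, 17, 0, 8, 4, 6, 11, 16, 13, 14, 10, 7, 12, 3] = (0 18 3 9 4 15 10 6 17 12 16 7)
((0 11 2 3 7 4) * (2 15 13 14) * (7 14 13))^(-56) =(0 4 7 15 11)(2 3 14) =((0 11 15 7 4)(2 3 14))^(-56)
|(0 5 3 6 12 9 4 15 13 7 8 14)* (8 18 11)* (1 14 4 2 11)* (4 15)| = 15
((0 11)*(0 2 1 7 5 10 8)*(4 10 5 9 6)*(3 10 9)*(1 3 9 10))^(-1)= ((0 11 2 3 1 7 9 6 4 10 8))^(-1)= (0 8 10 4 6 9 7 1 3 2 11)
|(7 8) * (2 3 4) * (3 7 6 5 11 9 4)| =8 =|(2 7 8 6 5 11 9 4)|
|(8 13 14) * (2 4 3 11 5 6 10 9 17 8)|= 12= |(2 4 3 11 5 6 10 9 17 8 13 14)|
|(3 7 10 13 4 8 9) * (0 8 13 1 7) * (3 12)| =|(0 8 9 12 3)(1 7 10)(4 13)| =30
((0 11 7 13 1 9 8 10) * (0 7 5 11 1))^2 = ((0 1 9 8 10 7 13)(5 11))^2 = (0 9 10 13 1 8 7)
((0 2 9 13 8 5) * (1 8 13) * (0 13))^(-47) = (0 9 8 13 2 1 5)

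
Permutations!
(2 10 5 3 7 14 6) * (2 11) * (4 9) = (2 10 5 3 7 14 6 11)(4 9) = [0, 1, 10, 7, 9, 3, 11, 14, 8, 4, 5, 2, 12, 13, 6]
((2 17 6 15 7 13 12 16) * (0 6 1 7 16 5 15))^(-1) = (0 6)(1 17 2 16 15 5 12 13 7)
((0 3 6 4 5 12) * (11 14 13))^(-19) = (0 12 5 4 6 3)(11 13 14)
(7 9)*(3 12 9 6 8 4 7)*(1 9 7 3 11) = (1 9 11)(3 12 7 6 8 4) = [0, 9, 2, 12, 3, 5, 8, 6, 4, 11, 10, 1, 7]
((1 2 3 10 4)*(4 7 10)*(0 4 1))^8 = (10)(1 3 2)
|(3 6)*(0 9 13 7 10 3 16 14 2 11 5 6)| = |(0 9 13 7 10 3)(2 11 5 6 16 14)| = 6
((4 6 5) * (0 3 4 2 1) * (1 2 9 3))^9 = (0 1)(3 9 5 6 4)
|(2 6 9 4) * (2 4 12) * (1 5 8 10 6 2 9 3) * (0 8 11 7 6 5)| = 18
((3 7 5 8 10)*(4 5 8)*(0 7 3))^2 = (0 8)(7 10)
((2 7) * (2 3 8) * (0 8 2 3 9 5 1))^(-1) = (0 1 5 9 7 2 3 8)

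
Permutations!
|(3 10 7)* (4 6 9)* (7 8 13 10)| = 6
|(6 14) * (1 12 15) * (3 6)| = |(1 12 15)(3 6 14)| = 3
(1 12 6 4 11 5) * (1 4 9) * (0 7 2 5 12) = (0 7 2 5 4 11 12 6 9 1) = [7, 0, 5, 3, 11, 4, 9, 2, 8, 1, 10, 12, 6]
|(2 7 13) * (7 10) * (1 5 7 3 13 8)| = |(1 5 7 8)(2 10 3 13)| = 4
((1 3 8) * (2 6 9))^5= (1 8 3)(2 9 6)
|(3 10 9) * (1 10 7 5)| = 6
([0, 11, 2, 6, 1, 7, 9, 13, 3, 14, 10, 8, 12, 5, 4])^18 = [0, 8, 2, 9, 11, 5, 14, 7, 6, 4, 10, 3, 12, 13, 1]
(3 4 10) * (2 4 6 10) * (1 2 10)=(1 2 4 10 3 6)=[0, 2, 4, 6, 10, 5, 1, 7, 8, 9, 3]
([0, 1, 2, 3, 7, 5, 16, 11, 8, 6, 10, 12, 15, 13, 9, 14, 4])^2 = (4 11 15 9 16 7 12 14 6)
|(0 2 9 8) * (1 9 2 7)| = 5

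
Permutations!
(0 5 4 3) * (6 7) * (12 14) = (0 5 4 3)(6 7)(12 14) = [5, 1, 2, 0, 3, 4, 7, 6, 8, 9, 10, 11, 14, 13, 12]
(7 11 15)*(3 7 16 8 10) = (3 7 11 15 16 8 10) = [0, 1, 2, 7, 4, 5, 6, 11, 10, 9, 3, 15, 12, 13, 14, 16, 8]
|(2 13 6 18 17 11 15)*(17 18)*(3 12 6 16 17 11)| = 9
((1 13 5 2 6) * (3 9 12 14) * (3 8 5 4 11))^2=((1 13 4 11 3 9 12 14 8 5 2 6))^2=(1 4 3 12 8 2)(5 6 13 11 9 14)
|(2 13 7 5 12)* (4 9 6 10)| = |(2 13 7 5 12)(4 9 6 10)| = 20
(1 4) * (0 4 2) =(0 4 1 2) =[4, 2, 0, 3, 1]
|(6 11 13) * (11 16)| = |(6 16 11 13)| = 4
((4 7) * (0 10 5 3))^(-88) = (10)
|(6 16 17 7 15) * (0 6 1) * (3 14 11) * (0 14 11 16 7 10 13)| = |(0 6 7 15 1 14 16 17 10 13)(3 11)| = 10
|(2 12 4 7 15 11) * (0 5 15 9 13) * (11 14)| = 11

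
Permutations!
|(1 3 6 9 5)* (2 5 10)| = |(1 3 6 9 10 2 5)| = 7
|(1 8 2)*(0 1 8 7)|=|(0 1 7)(2 8)|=6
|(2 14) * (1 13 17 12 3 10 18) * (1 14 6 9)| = |(1 13 17 12 3 10 18 14 2 6 9)| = 11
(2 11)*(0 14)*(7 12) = (0 14)(2 11)(7 12) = [14, 1, 11, 3, 4, 5, 6, 12, 8, 9, 10, 2, 7, 13, 0]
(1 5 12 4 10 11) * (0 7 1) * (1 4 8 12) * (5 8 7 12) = [12, 8, 2, 3, 10, 1, 6, 4, 5, 9, 11, 0, 7] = (0 12 7 4 10 11)(1 8 5)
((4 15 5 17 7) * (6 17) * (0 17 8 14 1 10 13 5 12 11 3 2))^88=((0 17 7 4 15 12 11 3 2)(1 10 13 5 6 8 14))^88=(0 3 12 4 17 2 11 15 7)(1 6 10 8 13 14 5)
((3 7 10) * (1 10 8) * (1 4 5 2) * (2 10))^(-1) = (1 2)(3 10 5 4 8 7)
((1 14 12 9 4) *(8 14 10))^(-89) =((1 10 8 14 12 9 4))^(-89) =(1 8 12 4 10 14 9)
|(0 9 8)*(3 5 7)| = |(0 9 8)(3 5 7)| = 3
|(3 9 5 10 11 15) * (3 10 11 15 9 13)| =|(3 13)(5 11 9)(10 15)| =6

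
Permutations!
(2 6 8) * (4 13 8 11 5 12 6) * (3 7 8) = [0, 1, 4, 7, 13, 12, 11, 8, 2, 9, 10, 5, 6, 3] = (2 4 13 3 7 8)(5 12 6 11)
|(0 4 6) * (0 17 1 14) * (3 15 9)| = 6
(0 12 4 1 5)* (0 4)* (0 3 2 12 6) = (0 6)(1 5 4)(2 12 3) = [6, 5, 12, 2, 1, 4, 0, 7, 8, 9, 10, 11, 3]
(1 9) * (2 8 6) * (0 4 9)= (0 4 9 1)(2 8 6)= [4, 0, 8, 3, 9, 5, 2, 7, 6, 1]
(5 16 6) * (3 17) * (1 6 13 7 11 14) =(1 6 5 16 13 7 11 14)(3 17) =[0, 6, 2, 17, 4, 16, 5, 11, 8, 9, 10, 14, 12, 7, 1, 15, 13, 3]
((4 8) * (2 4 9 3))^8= (2 9 4 3 8)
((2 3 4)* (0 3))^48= (4)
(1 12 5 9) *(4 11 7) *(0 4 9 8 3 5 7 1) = (0 4 11 1 12 7 9)(3 5 8) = [4, 12, 2, 5, 11, 8, 6, 9, 3, 0, 10, 1, 7]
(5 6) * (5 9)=(5 6 9)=[0, 1, 2, 3, 4, 6, 9, 7, 8, 5]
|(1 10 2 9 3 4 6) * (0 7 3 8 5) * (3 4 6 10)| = |(0 7 4 10 2 9 8 5)(1 3 6)| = 24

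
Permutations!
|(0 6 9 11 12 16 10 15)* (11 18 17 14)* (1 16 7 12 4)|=12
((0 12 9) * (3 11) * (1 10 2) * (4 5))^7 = (0 12 9)(1 10 2)(3 11)(4 5)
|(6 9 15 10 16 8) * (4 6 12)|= 8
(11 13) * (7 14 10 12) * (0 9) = (0 9)(7 14 10 12)(11 13) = [9, 1, 2, 3, 4, 5, 6, 14, 8, 0, 12, 13, 7, 11, 10]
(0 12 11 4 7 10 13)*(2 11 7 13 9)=(0 12 7 10 9 2 11 4 13)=[12, 1, 11, 3, 13, 5, 6, 10, 8, 2, 9, 4, 7, 0]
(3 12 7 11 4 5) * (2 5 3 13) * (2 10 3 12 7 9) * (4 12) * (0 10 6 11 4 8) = [10, 1, 5, 7, 8, 13, 11, 4, 0, 2, 3, 12, 9, 6] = (0 10 3 7 4 8)(2 5 13 6 11 12 9)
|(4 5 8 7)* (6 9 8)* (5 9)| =|(4 9 8 7)(5 6)| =4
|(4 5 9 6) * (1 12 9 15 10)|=|(1 12 9 6 4 5 15 10)|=8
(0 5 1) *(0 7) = [5, 7, 2, 3, 4, 1, 6, 0] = (0 5 1 7)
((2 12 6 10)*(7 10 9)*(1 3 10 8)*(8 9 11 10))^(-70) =((1 3 8)(2 12 6 11 10)(7 9))^(-70) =(12)(1 8 3)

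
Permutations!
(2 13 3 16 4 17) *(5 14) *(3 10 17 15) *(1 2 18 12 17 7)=(1 2 13 10 7)(3 16 4 15)(5 14)(12 17 18)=[0, 2, 13, 16, 15, 14, 6, 1, 8, 9, 7, 11, 17, 10, 5, 3, 4, 18, 12]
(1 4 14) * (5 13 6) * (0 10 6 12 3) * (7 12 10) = (0 7 12 3)(1 4 14)(5 13 10 6) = [7, 4, 2, 0, 14, 13, 5, 12, 8, 9, 6, 11, 3, 10, 1]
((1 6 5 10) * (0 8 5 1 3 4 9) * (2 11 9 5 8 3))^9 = ((0 3 4 5 10 2 11 9)(1 6))^9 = (0 3 4 5 10 2 11 9)(1 6)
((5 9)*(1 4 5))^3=(1 9 5 4)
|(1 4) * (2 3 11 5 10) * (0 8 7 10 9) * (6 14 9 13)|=|(0 8 7 10 2 3 11 5 13 6 14 9)(1 4)|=12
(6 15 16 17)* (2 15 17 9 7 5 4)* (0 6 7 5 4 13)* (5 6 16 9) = [16, 1, 15, 3, 2, 13, 17, 4, 8, 6, 10, 11, 12, 0, 14, 9, 5, 7] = (0 16 5 13)(2 15 9 6 17 7 4)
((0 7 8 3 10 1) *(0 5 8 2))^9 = ((0 7 2)(1 5 8 3 10))^9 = (1 10 3 8 5)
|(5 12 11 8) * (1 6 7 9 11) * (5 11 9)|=10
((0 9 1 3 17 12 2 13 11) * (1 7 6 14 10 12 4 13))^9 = ((0 9 7 6 14 10 12 2 1 3 17 4 13 11))^9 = (0 3 14 11 1 6 13 2 7 4 12 9 17 10)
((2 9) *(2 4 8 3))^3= (2 8 9 3 4)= ((2 9 4 8 3))^3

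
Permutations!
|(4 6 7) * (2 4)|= |(2 4 6 7)|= 4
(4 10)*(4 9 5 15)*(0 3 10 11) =(0 3 10 9 5 15 4 11) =[3, 1, 2, 10, 11, 15, 6, 7, 8, 5, 9, 0, 12, 13, 14, 4]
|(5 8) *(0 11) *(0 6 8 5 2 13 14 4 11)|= 7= |(2 13 14 4 11 6 8)|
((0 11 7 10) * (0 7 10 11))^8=(7 10 11)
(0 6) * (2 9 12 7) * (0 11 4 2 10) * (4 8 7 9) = [6, 1, 4, 3, 2, 5, 11, 10, 7, 12, 0, 8, 9] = (0 6 11 8 7 10)(2 4)(9 12)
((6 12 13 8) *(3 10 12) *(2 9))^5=(2 9)(3 6 8 13 12 10)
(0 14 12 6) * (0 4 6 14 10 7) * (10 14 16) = [14, 1, 2, 3, 6, 5, 4, 0, 8, 9, 7, 11, 16, 13, 12, 15, 10] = (0 14 12 16 10 7)(4 6)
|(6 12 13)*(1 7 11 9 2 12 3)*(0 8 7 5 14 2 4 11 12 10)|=12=|(0 8 7 12 13 6 3 1 5 14 2 10)(4 11 9)|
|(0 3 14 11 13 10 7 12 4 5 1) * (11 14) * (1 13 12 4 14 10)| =11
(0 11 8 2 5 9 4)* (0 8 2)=[11, 1, 5, 3, 8, 9, 6, 7, 0, 4, 10, 2]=(0 11 2 5 9 4 8)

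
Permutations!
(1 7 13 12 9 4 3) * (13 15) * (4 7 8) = (1 8 4 3)(7 15 13 12 9) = [0, 8, 2, 1, 3, 5, 6, 15, 4, 7, 10, 11, 9, 12, 14, 13]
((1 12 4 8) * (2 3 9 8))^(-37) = ((1 12 4 2 3 9 8))^(-37) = (1 9 2 12 8 3 4)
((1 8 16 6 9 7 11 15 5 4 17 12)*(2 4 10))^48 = (1 11 17 9 2 16 5)(4 6 10 8 15 12 7)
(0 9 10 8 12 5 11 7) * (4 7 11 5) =[9, 1, 2, 3, 7, 5, 6, 0, 12, 10, 8, 11, 4] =(0 9 10 8 12 4 7)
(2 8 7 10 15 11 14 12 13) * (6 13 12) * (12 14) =[0, 1, 8, 3, 4, 5, 13, 10, 7, 9, 15, 12, 14, 2, 6, 11] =(2 8 7 10 15 11 12 14 6 13)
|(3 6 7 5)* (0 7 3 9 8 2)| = 6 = |(0 7 5 9 8 2)(3 6)|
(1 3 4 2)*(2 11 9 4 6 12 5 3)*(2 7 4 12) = (1 7 4 11 9 12 5 3 6 2) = [0, 7, 1, 6, 11, 3, 2, 4, 8, 12, 10, 9, 5]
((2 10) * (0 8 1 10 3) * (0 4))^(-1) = ((0 8 1 10 2 3 4))^(-1) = (0 4 3 2 10 1 8)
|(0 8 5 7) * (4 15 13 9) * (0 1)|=20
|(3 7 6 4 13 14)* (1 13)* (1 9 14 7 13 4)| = 8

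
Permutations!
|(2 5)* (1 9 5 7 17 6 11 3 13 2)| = |(1 9 5)(2 7 17 6 11 3 13)| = 21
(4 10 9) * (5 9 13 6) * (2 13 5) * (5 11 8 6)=(2 13 5 9 4 10 11 8 6)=[0, 1, 13, 3, 10, 9, 2, 7, 6, 4, 11, 8, 12, 5]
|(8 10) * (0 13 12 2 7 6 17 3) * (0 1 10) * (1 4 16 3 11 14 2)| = |(0 13 12 1 10 8)(2 7 6 17 11 14)(3 4 16)| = 6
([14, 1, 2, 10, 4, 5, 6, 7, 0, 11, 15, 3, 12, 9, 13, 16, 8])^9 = [8, 1, 2, 11, 4, 5, 6, 7, 16, 13, 3, 9, 12, 14, 0, 10, 15]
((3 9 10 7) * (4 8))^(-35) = (3 9 10 7)(4 8)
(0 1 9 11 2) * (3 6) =(0 1 9 11 2)(3 6) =[1, 9, 0, 6, 4, 5, 3, 7, 8, 11, 10, 2]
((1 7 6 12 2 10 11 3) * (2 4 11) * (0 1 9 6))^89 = (0 7 1)(2 10)(3 11 4 12 6 9)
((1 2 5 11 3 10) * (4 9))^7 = ((1 2 5 11 3 10)(4 9))^7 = (1 2 5 11 3 10)(4 9)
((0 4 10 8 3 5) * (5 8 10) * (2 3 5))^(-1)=(10)(0 5 8 3 2 4)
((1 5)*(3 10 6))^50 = (3 6 10) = ((1 5)(3 10 6))^50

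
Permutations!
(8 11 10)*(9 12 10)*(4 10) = (4 10 8 11 9 12) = [0, 1, 2, 3, 10, 5, 6, 7, 11, 12, 8, 9, 4]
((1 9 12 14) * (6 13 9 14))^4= ((1 14)(6 13 9 12))^4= (14)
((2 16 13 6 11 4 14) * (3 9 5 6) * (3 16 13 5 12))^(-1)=(2 14 4 11 6 5 16 13)(3 12 9)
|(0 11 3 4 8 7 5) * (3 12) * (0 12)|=|(0 11)(3 4 8 7 5 12)|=6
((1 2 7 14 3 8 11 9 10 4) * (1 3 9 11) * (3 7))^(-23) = (1 2 3 8)(4 14 10 7 9)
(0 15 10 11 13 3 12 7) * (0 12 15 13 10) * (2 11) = (0 13 3 15)(2 11 10)(7 12) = [13, 1, 11, 15, 4, 5, 6, 12, 8, 9, 2, 10, 7, 3, 14, 0]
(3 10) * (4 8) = (3 10)(4 8) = [0, 1, 2, 10, 8, 5, 6, 7, 4, 9, 3]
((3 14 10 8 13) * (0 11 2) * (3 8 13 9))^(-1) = (0 2 11)(3 9 8 13 10 14)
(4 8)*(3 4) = (3 4 8) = [0, 1, 2, 4, 8, 5, 6, 7, 3]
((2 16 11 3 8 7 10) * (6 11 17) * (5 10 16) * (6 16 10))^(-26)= ((2 5 6 11 3 8 7 10)(16 17))^(-26)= (17)(2 7 3 6)(5 10 8 11)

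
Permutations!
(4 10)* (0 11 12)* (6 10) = [11, 1, 2, 3, 6, 5, 10, 7, 8, 9, 4, 12, 0] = (0 11 12)(4 6 10)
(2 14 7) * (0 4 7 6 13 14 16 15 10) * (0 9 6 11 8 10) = (0 4 7 2 16 15)(6 13 14 11 8 10 9) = [4, 1, 16, 3, 7, 5, 13, 2, 10, 6, 9, 8, 12, 14, 11, 0, 15]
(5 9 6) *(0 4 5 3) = (0 4 5 9 6 3) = [4, 1, 2, 0, 5, 9, 3, 7, 8, 6]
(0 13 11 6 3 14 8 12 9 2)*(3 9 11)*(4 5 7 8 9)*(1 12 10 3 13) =[1, 12, 0, 14, 5, 7, 4, 8, 10, 2, 3, 6, 11, 13, 9] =(0 1 12 11 6 4 5 7 8 10 3 14 9 2)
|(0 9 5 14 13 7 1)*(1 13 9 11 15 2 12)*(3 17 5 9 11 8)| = 22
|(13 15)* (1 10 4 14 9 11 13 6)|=9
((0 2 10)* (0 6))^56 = (10)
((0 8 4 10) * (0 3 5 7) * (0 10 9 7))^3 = (0 9 3 8 7 5 4 10)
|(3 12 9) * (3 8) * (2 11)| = 4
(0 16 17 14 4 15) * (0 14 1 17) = (0 16)(1 17)(4 15 14) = [16, 17, 2, 3, 15, 5, 6, 7, 8, 9, 10, 11, 12, 13, 4, 14, 0, 1]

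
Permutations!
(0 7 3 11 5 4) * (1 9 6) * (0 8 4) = (0 7 3 11 5)(1 9 6)(4 8) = [7, 9, 2, 11, 8, 0, 1, 3, 4, 6, 10, 5]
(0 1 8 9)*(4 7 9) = [1, 8, 2, 3, 7, 5, 6, 9, 4, 0] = (0 1 8 4 7 9)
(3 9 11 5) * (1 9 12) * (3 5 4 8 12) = [0, 9, 2, 3, 8, 5, 6, 7, 12, 11, 10, 4, 1] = (1 9 11 4 8 12)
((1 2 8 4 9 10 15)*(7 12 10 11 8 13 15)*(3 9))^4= ((1 2 13 15)(3 9 11 8 4)(7 12 10))^4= (15)(3 4 8 11 9)(7 12 10)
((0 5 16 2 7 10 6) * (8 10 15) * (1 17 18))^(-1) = (0 6 10 8 15 7 2 16 5)(1 18 17)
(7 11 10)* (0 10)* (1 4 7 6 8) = (0 10 6 8 1 4 7 11) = [10, 4, 2, 3, 7, 5, 8, 11, 1, 9, 6, 0]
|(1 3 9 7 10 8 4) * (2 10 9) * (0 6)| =6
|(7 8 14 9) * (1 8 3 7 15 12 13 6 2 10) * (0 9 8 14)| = |(0 9 15 12 13 6 2 10 1 14 8)(3 7)| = 22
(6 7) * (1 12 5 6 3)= (1 12 5 6 7 3)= [0, 12, 2, 1, 4, 6, 7, 3, 8, 9, 10, 11, 5]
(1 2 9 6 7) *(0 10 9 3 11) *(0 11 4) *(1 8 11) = (0 10 9 6 7 8 11 1 2 3 4) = [10, 2, 3, 4, 0, 5, 7, 8, 11, 6, 9, 1]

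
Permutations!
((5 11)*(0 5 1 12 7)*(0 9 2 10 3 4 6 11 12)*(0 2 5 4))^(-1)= ((0 4 6 11 1 2 10 3)(5 12 7 9))^(-1)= (0 3 10 2 1 11 6 4)(5 9 7 12)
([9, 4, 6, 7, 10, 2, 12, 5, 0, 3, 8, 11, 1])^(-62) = [10, 6, 7, 0, 12, 3, 5, 9, 4, 8, 1, 11, 2]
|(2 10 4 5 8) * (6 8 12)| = |(2 10 4 5 12 6 8)| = 7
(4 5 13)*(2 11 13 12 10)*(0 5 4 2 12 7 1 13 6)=(0 5 7 1 13 2 11 6)(10 12)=[5, 13, 11, 3, 4, 7, 0, 1, 8, 9, 12, 6, 10, 2]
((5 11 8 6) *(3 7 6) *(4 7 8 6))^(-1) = (3 8)(4 7)(5 6 11)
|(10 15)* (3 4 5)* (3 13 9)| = 10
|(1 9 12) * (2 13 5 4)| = 12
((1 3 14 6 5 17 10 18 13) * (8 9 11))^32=((1 3 14 6 5 17 10 18 13)(8 9 11))^32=(1 17 3 10 14 18 6 13 5)(8 11 9)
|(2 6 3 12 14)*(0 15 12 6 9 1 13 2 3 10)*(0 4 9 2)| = 11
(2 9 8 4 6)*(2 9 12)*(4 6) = (2 12)(6 9 8) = [0, 1, 12, 3, 4, 5, 9, 7, 6, 8, 10, 11, 2]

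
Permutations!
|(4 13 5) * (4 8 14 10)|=6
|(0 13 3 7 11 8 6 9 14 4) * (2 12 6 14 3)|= |(0 13 2 12 6 9 3 7 11 8 14 4)|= 12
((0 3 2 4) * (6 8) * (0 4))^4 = ((0 3 2)(6 8))^4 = (8)(0 3 2)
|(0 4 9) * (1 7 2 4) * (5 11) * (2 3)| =14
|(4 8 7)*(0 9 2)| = 3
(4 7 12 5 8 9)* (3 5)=(3 5 8 9 4 7 12)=[0, 1, 2, 5, 7, 8, 6, 12, 9, 4, 10, 11, 3]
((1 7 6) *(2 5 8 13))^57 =((1 7 6)(2 5 8 13))^57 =(2 5 8 13)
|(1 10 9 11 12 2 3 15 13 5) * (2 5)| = |(1 10 9 11 12 5)(2 3 15 13)| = 12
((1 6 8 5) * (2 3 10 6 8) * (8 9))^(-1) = (1 5 8 9)(2 6 10 3)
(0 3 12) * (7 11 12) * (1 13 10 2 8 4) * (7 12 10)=(0 3 12)(1 13 7 11 10 2 8 4)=[3, 13, 8, 12, 1, 5, 6, 11, 4, 9, 2, 10, 0, 7]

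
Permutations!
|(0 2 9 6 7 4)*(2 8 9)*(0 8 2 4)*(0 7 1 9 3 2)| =12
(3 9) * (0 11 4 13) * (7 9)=(0 11 4 13)(3 7 9)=[11, 1, 2, 7, 13, 5, 6, 9, 8, 3, 10, 4, 12, 0]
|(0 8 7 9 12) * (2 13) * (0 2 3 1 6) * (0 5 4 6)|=9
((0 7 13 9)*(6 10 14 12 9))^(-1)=(0 9 12 14 10 6 13 7)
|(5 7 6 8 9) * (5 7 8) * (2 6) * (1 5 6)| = |(1 5 8 9 7 2)| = 6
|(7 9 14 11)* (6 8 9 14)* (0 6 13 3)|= |(0 6 8 9 13 3)(7 14 11)|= 6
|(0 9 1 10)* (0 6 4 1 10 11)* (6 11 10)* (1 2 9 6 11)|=|(0 6 4 2 9 11)(1 10)|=6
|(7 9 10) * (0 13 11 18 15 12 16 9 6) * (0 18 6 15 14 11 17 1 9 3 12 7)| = |(0 13 17 1 9 10)(3 12 16)(6 18 14 11)(7 15)| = 12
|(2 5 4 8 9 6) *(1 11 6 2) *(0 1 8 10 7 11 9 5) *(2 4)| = |(0 1 9 4 10 7 11 6 8 5 2)| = 11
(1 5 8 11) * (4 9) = (1 5 8 11)(4 9) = [0, 5, 2, 3, 9, 8, 6, 7, 11, 4, 10, 1]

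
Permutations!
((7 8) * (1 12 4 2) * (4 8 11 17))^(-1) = (1 2 4 17 11 7 8 12)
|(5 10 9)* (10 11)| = 4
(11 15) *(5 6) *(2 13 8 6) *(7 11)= [0, 1, 13, 3, 4, 2, 5, 11, 6, 9, 10, 15, 12, 8, 14, 7]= (2 13 8 6 5)(7 11 15)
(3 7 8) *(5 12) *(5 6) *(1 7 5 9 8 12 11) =(1 7 12 6 9 8 3 5 11) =[0, 7, 2, 5, 4, 11, 9, 12, 3, 8, 10, 1, 6]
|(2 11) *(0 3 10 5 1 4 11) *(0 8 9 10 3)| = |(1 4 11 2 8 9 10 5)| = 8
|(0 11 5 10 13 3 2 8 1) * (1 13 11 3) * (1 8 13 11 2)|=|(0 3 1)(2 13 8 11 5 10)|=6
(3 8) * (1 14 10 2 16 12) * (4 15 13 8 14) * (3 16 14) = (1 4 15 13 8 16 12)(2 14 10) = [0, 4, 14, 3, 15, 5, 6, 7, 16, 9, 2, 11, 1, 8, 10, 13, 12]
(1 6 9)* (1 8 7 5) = (1 6 9 8 7 5) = [0, 6, 2, 3, 4, 1, 9, 5, 7, 8]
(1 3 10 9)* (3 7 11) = (1 7 11 3 10 9) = [0, 7, 2, 10, 4, 5, 6, 11, 8, 1, 9, 3]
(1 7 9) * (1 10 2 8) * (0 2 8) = [2, 7, 0, 3, 4, 5, 6, 9, 1, 10, 8] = (0 2)(1 7 9 10 8)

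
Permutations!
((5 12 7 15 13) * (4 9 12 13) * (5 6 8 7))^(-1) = ((4 9 12 5 13 6 8 7 15))^(-1) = (4 15 7 8 6 13 5 12 9)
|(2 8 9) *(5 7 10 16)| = 12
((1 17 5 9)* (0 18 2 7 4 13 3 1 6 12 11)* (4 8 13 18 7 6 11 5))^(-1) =(0 11 9 5 12 6 2 18 4 17 1 3 13 8 7)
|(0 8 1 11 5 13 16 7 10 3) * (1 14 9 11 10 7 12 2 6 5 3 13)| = |(0 8 14 9 11 3)(1 10 13 16 12 2 6 5)| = 24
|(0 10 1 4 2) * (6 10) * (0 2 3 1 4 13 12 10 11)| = |(0 6 11)(1 13 12 10 4 3)| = 6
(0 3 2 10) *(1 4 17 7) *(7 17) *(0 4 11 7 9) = [3, 11, 10, 2, 9, 5, 6, 1, 8, 0, 4, 7, 12, 13, 14, 15, 16, 17] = (17)(0 3 2 10 4 9)(1 11 7)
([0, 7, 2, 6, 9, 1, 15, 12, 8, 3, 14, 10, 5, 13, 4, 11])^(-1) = (1 5 12 7)(3 9 4 14 10 11 15 6)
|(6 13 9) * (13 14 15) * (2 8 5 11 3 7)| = 30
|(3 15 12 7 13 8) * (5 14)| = |(3 15 12 7 13 8)(5 14)| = 6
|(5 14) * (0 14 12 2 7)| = 6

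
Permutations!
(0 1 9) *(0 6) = (0 1 9 6) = [1, 9, 2, 3, 4, 5, 0, 7, 8, 6]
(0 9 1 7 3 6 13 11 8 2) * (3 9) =(0 3 6 13 11 8 2)(1 7 9) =[3, 7, 0, 6, 4, 5, 13, 9, 2, 1, 10, 8, 12, 11]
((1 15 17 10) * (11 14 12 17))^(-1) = (1 10 17 12 14 11 15)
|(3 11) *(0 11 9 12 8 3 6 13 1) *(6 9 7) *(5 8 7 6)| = 11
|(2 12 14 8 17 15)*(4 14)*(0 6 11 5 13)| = |(0 6 11 5 13)(2 12 4 14 8 17 15)| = 35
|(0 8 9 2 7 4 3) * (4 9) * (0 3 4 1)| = 3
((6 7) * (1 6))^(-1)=(1 7 6)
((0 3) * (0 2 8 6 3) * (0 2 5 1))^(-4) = (0 6 1 8 5 2 3)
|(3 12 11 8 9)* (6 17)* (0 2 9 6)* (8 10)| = |(0 2 9 3 12 11 10 8 6 17)| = 10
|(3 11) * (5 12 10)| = 6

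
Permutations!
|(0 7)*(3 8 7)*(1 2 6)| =12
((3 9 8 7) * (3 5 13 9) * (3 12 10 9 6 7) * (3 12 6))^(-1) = (3 13 5 7 6)(8 9 10 12)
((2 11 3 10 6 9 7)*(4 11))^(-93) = ((2 4 11 3 10 6 9 7))^(-93) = (2 3 9 4 10 7 11 6)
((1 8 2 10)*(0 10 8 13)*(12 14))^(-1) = (0 13 1 10)(2 8)(12 14)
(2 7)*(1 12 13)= (1 12 13)(2 7)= [0, 12, 7, 3, 4, 5, 6, 2, 8, 9, 10, 11, 13, 1]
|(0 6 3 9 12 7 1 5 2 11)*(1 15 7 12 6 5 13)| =|(0 5 2 11)(1 13)(3 9 6)(7 15)| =12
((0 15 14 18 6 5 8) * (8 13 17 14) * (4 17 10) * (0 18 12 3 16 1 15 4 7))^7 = (0 1 10 3 5 14 18 4 15 7 16 13 12 6 17 8)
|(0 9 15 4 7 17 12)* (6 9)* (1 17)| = 9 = |(0 6 9 15 4 7 1 17 12)|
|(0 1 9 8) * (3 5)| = |(0 1 9 8)(3 5)| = 4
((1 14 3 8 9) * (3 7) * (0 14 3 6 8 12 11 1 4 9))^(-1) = ((0 14 7 6 8)(1 3 12 11)(4 9))^(-1) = (0 8 6 7 14)(1 11 12 3)(4 9)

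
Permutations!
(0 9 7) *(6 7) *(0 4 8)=(0 9 6 7 4 8)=[9, 1, 2, 3, 8, 5, 7, 4, 0, 6]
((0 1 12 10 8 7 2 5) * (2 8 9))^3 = (0 10 5 12 2 1 9)(7 8)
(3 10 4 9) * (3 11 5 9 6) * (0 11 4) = (0 11 5 9 4 6 3 10) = [11, 1, 2, 10, 6, 9, 3, 7, 8, 4, 0, 5]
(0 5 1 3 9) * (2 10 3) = (0 5 1 2 10 3 9) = [5, 2, 10, 9, 4, 1, 6, 7, 8, 0, 3]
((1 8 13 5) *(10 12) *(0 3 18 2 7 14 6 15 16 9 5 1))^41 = ((0 3 18 2 7 14 6 15 16 9 5)(1 8 13)(10 12))^41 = (0 16 14 18 5 15 7 3 9 6 2)(1 13 8)(10 12)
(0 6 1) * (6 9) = (0 9 6 1) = [9, 0, 2, 3, 4, 5, 1, 7, 8, 6]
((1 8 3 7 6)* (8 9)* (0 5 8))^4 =(0 7)(1 8)(3 9)(5 6)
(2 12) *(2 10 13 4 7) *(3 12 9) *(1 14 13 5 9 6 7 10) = (1 14 13 4 10 5 9 3 12)(2 6 7) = [0, 14, 6, 12, 10, 9, 7, 2, 8, 3, 5, 11, 1, 4, 13]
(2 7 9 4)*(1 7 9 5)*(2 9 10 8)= [0, 7, 10, 3, 9, 1, 6, 5, 2, 4, 8]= (1 7 5)(2 10 8)(4 9)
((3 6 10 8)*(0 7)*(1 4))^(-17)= (0 7)(1 4)(3 8 10 6)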